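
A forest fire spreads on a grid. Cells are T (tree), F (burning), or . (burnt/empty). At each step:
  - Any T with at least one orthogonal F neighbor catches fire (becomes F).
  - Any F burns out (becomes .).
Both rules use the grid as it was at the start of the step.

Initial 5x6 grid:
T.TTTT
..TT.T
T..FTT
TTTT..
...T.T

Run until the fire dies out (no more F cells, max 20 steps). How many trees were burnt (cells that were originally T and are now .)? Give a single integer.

Answer: 15

Derivation:
Step 1: +3 fires, +1 burnt (F count now 3)
Step 2: +5 fires, +3 burnt (F count now 5)
Step 3: +4 fires, +5 burnt (F count now 4)
Step 4: +2 fires, +4 burnt (F count now 2)
Step 5: +1 fires, +2 burnt (F count now 1)
Step 6: +0 fires, +1 burnt (F count now 0)
Fire out after step 6
Initially T: 17, now '.': 28
Total burnt (originally-T cells now '.'): 15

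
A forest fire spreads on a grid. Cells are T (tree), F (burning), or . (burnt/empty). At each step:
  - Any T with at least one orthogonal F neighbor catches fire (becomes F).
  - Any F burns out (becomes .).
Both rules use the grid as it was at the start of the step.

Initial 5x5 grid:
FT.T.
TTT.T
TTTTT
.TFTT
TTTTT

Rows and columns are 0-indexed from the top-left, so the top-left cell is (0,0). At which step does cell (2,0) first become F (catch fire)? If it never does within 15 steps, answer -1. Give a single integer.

Step 1: cell (2,0)='T' (+6 fires, +2 burnt)
Step 2: cell (2,0)='F' (+8 fires, +6 burnt)
  -> target ignites at step 2
Step 3: cell (2,0)='.' (+3 fires, +8 burnt)
Step 4: cell (2,0)='.' (+1 fires, +3 burnt)
Step 5: cell (2,0)='.' (+0 fires, +1 burnt)
  fire out at step 5

2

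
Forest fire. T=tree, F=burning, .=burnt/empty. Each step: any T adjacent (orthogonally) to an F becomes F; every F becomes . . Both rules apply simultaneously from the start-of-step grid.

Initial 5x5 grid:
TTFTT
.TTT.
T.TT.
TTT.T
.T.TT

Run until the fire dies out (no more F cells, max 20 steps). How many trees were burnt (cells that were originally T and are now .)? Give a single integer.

Answer: 14

Derivation:
Step 1: +3 fires, +1 burnt (F count now 3)
Step 2: +5 fires, +3 burnt (F count now 5)
Step 3: +2 fires, +5 burnt (F count now 2)
Step 4: +1 fires, +2 burnt (F count now 1)
Step 5: +2 fires, +1 burnt (F count now 2)
Step 6: +1 fires, +2 burnt (F count now 1)
Step 7: +0 fires, +1 burnt (F count now 0)
Fire out after step 7
Initially T: 17, now '.': 22
Total burnt (originally-T cells now '.'): 14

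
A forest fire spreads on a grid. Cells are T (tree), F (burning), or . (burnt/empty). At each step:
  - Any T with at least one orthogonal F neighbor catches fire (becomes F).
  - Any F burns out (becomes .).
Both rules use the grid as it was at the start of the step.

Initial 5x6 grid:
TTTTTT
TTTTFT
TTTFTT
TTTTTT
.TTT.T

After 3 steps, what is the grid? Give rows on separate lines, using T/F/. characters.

Step 1: 6 trees catch fire, 2 burn out
  TTTTFT
  TTTF.F
  TTF.FT
  TTTFTT
  .TTT.T
Step 2: 8 trees catch fire, 6 burn out
  TTTF.F
  TTF...
  TF...F
  TTF.FT
  .TTF.T
Step 3: 6 trees catch fire, 8 burn out
  TTF...
  TF....
  F.....
  TF...F
  .TF..T

TTF...
TF....
F.....
TF...F
.TF..T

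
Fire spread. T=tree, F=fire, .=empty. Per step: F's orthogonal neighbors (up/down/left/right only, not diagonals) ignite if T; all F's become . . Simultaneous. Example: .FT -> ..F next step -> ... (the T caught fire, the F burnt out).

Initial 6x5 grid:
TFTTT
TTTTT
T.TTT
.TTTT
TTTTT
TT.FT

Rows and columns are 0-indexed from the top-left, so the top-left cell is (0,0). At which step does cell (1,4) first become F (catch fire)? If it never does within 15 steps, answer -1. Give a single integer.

Step 1: cell (1,4)='T' (+5 fires, +2 burnt)
Step 2: cell (1,4)='T' (+6 fires, +5 burnt)
Step 3: cell (1,4)='T' (+8 fires, +6 burnt)
Step 4: cell (1,4)='F' (+5 fires, +8 burnt)
  -> target ignites at step 4
Step 5: cell (1,4)='.' (+1 fires, +5 burnt)
Step 6: cell (1,4)='.' (+0 fires, +1 burnt)
  fire out at step 6

4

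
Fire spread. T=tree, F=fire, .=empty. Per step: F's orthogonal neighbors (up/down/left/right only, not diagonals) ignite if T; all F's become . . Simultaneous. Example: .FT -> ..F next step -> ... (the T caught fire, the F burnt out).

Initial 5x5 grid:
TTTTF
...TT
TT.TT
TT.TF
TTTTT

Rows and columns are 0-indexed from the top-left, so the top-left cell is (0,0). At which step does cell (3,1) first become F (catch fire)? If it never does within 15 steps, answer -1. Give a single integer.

Step 1: cell (3,1)='T' (+5 fires, +2 burnt)
Step 2: cell (3,1)='T' (+4 fires, +5 burnt)
Step 3: cell (3,1)='T' (+2 fires, +4 burnt)
Step 4: cell (3,1)='T' (+2 fires, +2 burnt)
Step 5: cell (3,1)='F' (+2 fires, +2 burnt)
  -> target ignites at step 5
Step 6: cell (3,1)='.' (+2 fires, +2 burnt)
Step 7: cell (3,1)='.' (+1 fires, +2 burnt)
Step 8: cell (3,1)='.' (+0 fires, +1 burnt)
  fire out at step 8

5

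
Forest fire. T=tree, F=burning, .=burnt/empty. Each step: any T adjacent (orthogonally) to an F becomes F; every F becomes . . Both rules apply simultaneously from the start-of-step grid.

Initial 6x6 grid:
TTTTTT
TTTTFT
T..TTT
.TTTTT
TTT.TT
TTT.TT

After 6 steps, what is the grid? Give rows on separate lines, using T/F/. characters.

Step 1: 4 trees catch fire, 1 burn out
  TTTTFT
  TTTF.F
  T..TFT
  .TTTTT
  TTT.TT
  TTT.TT
Step 2: 6 trees catch fire, 4 burn out
  TTTF.F
  TTF...
  T..F.F
  .TTTFT
  TTT.TT
  TTT.TT
Step 3: 5 trees catch fire, 6 burn out
  TTF...
  TF....
  T.....
  .TTF.F
  TTT.FT
  TTT.TT
Step 4: 5 trees catch fire, 5 burn out
  TF....
  F.....
  T.....
  .TF...
  TTT..F
  TTT.FT
Step 5: 5 trees catch fire, 5 burn out
  F.....
  ......
  F.....
  .F....
  TTF...
  TTT..F
Step 6: 2 trees catch fire, 5 burn out
  ......
  ......
  ......
  ......
  TF....
  TTF...

......
......
......
......
TF....
TTF...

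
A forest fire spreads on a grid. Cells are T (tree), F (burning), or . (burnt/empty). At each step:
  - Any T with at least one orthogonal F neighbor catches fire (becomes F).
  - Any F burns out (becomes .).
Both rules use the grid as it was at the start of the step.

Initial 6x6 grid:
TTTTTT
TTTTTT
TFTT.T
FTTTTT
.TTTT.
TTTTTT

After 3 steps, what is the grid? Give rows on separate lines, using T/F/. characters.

Step 1: 4 trees catch fire, 2 burn out
  TTTTTT
  TFTTTT
  F.FT.T
  .FTTTT
  .TTTT.
  TTTTTT
Step 2: 6 trees catch fire, 4 burn out
  TFTTTT
  F.FTTT
  ...F.T
  ..FTTT
  .FTTT.
  TTTTTT
Step 3: 6 trees catch fire, 6 burn out
  F.FTTT
  ...FTT
  .....T
  ...FTT
  ..FTT.
  TFTTTT

F.FTTT
...FTT
.....T
...FTT
..FTT.
TFTTTT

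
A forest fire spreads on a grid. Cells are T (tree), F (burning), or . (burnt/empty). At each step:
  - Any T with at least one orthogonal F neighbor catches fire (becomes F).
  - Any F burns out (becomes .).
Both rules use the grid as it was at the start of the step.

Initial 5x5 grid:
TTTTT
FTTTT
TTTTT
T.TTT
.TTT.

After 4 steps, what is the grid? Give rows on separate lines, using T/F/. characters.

Step 1: 3 trees catch fire, 1 burn out
  FTTTT
  .FTTT
  FTTTT
  T.TTT
  .TTT.
Step 2: 4 trees catch fire, 3 burn out
  .FTTT
  ..FTT
  .FTTT
  F.TTT
  .TTT.
Step 3: 3 trees catch fire, 4 burn out
  ..FTT
  ...FT
  ..FTT
  ..TTT
  .TTT.
Step 4: 4 trees catch fire, 3 burn out
  ...FT
  ....F
  ...FT
  ..FTT
  .TTT.

...FT
....F
...FT
..FTT
.TTT.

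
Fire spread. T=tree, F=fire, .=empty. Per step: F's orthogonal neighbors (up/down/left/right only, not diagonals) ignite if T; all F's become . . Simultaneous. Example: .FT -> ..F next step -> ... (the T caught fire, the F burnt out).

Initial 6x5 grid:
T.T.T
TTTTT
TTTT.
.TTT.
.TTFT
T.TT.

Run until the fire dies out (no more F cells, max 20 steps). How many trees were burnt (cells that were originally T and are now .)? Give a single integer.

Answer: 20

Derivation:
Step 1: +4 fires, +1 burnt (F count now 4)
Step 2: +4 fires, +4 burnt (F count now 4)
Step 3: +3 fires, +4 burnt (F count now 3)
Step 4: +3 fires, +3 burnt (F count now 3)
Step 5: +4 fires, +3 burnt (F count now 4)
Step 6: +1 fires, +4 burnt (F count now 1)
Step 7: +1 fires, +1 burnt (F count now 1)
Step 8: +0 fires, +1 burnt (F count now 0)
Fire out after step 8
Initially T: 21, now '.': 29
Total burnt (originally-T cells now '.'): 20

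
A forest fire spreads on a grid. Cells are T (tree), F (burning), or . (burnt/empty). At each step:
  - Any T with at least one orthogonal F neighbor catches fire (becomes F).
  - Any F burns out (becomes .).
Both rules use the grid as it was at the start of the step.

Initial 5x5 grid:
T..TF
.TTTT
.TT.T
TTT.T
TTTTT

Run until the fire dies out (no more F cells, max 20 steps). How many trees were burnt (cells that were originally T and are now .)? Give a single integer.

Step 1: +2 fires, +1 burnt (F count now 2)
Step 2: +2 fires, +2 burnt (F count now 2)
Step 3: +2 fires, +2 burnt (F count now 2)
Step 4: +3 fires, +2 burnt (F count now 3)
Step 5: +3 fires, +3 burnt (F count now 3)
Step 6: +2 fires, +3 burnt (F count now 2)
Step 7: +2 fires, +2 burnt (F count now 2)
Step 8: +1 fires, +2 burnt (F count now 1)
Step 9: +0 fires, +1 burnt (F count now 0)
Fire out after step 9
Initially T: 18, now '.': 24
Total burnt (originally-T cells now '.'): 17

Answer: 17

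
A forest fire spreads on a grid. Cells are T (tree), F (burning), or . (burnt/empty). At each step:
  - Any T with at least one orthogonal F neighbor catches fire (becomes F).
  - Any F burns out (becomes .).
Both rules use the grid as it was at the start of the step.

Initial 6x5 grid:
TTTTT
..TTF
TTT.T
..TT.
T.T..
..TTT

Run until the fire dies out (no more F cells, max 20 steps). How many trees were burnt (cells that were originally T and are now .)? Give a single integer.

Answer: 17

Derivation:
Step 1: +3 fires, +1 burnt (F count now 3)
Step 2: +2 fires, +3 burnt (F count now 2)
Step 3: +2 fires, +2 burnt (F count now 2)
Step 4: +3 fires, +2 burnt (F count now 3)
Step 5: +4 fires, +3 burnt (F count now 4)
Step 6: +1 fires, +4 burnt (F count now 1)
Step 7: +1 fires, +1 burnt (F count now 1)
Step 8: +1 fires, +1 burnt (F count now 1)
Step 9: +0 fires, +1 burnt (F count now 0)
Fire out after step 9
Initially T: 18, now '.': 29
Total burnt (originally-T cells now '.'): 17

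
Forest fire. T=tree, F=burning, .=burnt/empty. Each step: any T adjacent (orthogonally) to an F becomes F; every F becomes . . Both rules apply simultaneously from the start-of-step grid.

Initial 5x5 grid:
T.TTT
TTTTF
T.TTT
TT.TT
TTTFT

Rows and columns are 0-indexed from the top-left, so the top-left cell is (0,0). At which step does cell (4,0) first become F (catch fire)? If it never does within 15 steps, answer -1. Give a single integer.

Step 1: cell (4,0)='T' (+6 fires, +2 burnt)
Step 2: cell (4,0)='T' (+5 fires, +6 burnt)
Step 3: cell (4,0)='F' (+5 fires, +5 burnt)
  -> target ignites at step 3
Step 4: cell (4,0)='.' (+2 fires, +5 burnt)
Step 5: cell (4,0)='.' (+2 fires, +2 burnt)
Step 6: cell (4,0)='.' (+0 fires, +2 burnt)
  fire out at step 6

3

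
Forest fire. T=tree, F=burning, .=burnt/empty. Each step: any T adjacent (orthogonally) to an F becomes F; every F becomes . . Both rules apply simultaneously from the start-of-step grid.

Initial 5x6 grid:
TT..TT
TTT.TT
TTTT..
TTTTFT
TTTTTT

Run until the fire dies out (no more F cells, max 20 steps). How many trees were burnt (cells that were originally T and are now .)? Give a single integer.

Answer: 20

Derivation:
Step 1: +3 fires, +1 burnt (F count now 3)
Step 2: +4 fires, +3 burnt (F count now 4)
Step 3: +3 fires, +4 burnt (F count now 3)
Step 4: +4 fires, +3 burnt (F count now 4)
Step 5: +3 fires, +4 burnt (F count now 3)
Step 6: +2 fires, +3 burnt (F count now 2)
Step 7: +1 fires, +2 burnt (F count now 1)
Step 8: +0 fires, +1 burnt (F count now 0)
Fire out after step 8
Initially T: 24, now '.': 26
Total burnt (originally-T cells now '.'): 20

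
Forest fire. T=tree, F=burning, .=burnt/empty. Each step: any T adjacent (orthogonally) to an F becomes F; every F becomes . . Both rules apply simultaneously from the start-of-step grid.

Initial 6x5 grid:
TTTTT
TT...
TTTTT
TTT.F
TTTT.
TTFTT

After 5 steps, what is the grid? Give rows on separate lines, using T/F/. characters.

Step 1: 4 trees catch fire, 2 burn out
  TTTTT
  TT...
  TTTTF
  TTT..
  TTFT.
  TF.FT
Step 2: 6 trees catch fire, 4 burn out
  TTTTT
  TT...
  TTTF.
  TTF..
  TF.F.
  F...F
Step 3: 3 trees catch fire, 6 burn out
  TTTTT
  TT...
  TTF..
  TF...
  F....
  .....
Step 4: 2 trees catch fire, 3 burn out
  TTTTT
  TT...
  TF...
  F....
  .....
  .....
Step 5: 2 trees catch fire, 2 burn out
  TTTTT
  TF...
  F....
  .....
  .....
  .....

TTTTT
TF...
F....
.....
.....
.....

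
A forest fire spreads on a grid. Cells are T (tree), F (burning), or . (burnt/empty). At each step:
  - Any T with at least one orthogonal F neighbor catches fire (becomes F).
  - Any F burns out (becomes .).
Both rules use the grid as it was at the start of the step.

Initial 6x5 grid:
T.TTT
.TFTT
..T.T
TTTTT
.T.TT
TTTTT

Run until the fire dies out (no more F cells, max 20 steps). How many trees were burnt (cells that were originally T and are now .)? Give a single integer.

Answer: 21

Derivation:
Step 1: +4 fires, +1 burnt (F count now 4)
Step 2: +3 fires, +4 burnt (F count now 3)
Step 3: +4 fires, +3 burnt (F count now 4)
Step 4: +4 fires, +4 burnt (F count now 4)
Step 5: +3 fires, +4 burnt (F count now 3)
Step 6: +3 fires, +3 burnt (F count now 3)
Step 7: +0 fires, +3 burnt (F count now 0)
Fire out after step 7
Initially T: 22, now '.': 29
Total burnt (originally-T cells now '.'): 21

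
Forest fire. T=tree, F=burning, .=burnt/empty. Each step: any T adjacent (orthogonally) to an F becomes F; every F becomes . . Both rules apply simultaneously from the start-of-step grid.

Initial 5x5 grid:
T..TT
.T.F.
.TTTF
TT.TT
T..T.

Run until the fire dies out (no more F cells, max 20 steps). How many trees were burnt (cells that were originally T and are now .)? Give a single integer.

Step 1: +3 fires, +2 burnt (F count now 3)
Step 2: +3 fires, +3 burnt (F count now 3)
Step 3: +2 fires, +3 burnt (F count now 2)
Step 4: +2 fires, +2 burnt (F count now 2)
Step 5: +1 fires, +2 burnt (F count now 1)
Step 6: +1 fires, +1 burnt (F count now 1)
Step 7: +0 fires, +1 burnt (F count now 0)
Fire out after step 7
Initially T: 13, now '.': 24
Total burnt (originally-T cells now '.'): 12

Answer: 12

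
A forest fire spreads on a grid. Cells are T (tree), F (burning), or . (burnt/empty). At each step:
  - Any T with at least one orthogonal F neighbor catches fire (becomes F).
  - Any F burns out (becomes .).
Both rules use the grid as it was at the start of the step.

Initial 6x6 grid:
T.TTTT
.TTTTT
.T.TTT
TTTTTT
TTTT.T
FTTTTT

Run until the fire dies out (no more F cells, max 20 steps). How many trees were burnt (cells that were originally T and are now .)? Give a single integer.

Step 1: +2 fires, +1 burnt (F count now 2)
Step 2: +3 fires, +2 burnt (F count now 3)
Step 3: +3 fires, +3 burnt (F count now 3)
Step 4: +4 fires, +3 burnt (F count now 4)
Step 5: +3 fires, +4 burnt (F count now 3)
Step 6: +4 fires, +3 burnt (F count now 4)
Step 7: +4 fires, +4 burnt (F count now 4)
Step 8: +3 fires, +4 burnt (F count now 3)
Step 9: +2 fires, +3 burnt (F count now 2)
Step 10: +1 fires, +2 burnt (F count now 1)
Step 11: +0 fires, +1 burnt (F count now 0)
Fire out after step 11
Initially T: 30, now '.': 35
Total burnt (originally-T cells now '.'): 29

Answer: 29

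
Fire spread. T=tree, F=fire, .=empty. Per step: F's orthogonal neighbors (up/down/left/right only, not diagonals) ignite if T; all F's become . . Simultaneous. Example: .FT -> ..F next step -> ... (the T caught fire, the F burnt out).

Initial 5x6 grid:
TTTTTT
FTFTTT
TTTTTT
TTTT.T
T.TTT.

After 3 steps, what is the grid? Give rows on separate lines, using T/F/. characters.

Step 1: 6 trees catch fire, 2 burn out
  FTFTTT
  .F.FTT
  FTFTTT
  TTTT.T
  T.TTT.
Step 2: 7 trees catch fire, 6 burn out
  .F.FTT
  ....FT
  .F.FTT
  FTFT.T
  T.TTT.
Step 3: 7 trees catch fire, 7 burn out
  ....FT
  .....F
  ....FT
  .F.F.T
  F.FTT.

....FT
.....F
....FT
.F.F.T
F.FTT.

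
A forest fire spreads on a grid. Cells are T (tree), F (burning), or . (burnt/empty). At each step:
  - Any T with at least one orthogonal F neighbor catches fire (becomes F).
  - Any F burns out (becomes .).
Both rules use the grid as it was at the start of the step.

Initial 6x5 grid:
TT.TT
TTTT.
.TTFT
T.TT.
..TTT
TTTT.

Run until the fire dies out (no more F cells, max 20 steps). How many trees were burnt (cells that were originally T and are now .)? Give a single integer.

Answer: 20

Derivation:
Step 1: +4 fires, +1 burnt (F count now 4)
Step 2: +5 fires, +4 burnt (F count now 5)
Step 3: +5 fires, +5 burnt (F count now 5)
Step 4: +3 fires, +5 burnt (F count now 3)
Step 5: +2 fires, +3 burnt (F count now 2)
Step 6: +1 fires, +2 burnt (F count now 1)
Step 7: +0 fires, +1 burnt (F count now 0)
Fire out after step 7
Initially T: 21, now '.': 29
Total burnt (originally-T cells now '.'): 20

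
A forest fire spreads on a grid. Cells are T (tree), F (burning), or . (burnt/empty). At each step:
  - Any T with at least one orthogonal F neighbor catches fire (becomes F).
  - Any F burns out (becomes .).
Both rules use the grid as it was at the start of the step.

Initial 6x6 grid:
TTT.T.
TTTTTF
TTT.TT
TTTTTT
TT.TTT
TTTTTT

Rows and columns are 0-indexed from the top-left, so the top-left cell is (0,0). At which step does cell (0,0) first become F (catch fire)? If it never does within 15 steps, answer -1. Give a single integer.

Step 1: cell (0,0)='T' (+2 fires, +1 burnt)
Step 2: cell (0,0)='T' (+4 fires, +2 burnt)
Step 3: cell (0,0)='T' (+3 fires, +4 burnt)
Step 4: cell (0,0)='T' (+6 fires, +3 burnt)
Step 5: cell (0,0)='T' (+6 fires, +6 burnt)
Step 6: cell (0,0)='F' (+4 fires, +6 burnt)
  -> target ignites at step 6
Step 7: cell (0,0)='.' (+3 fires, +4 burnt)
Step 8: cell (0,0)='.' (+2 fires, +3 burnt)
Step 9: cell (0,0)='.' (+1 fires, +2 burnt)
Step 10: cell (0,0)='.' (+0 fires, +1 burnt)
  fire out at step 10

6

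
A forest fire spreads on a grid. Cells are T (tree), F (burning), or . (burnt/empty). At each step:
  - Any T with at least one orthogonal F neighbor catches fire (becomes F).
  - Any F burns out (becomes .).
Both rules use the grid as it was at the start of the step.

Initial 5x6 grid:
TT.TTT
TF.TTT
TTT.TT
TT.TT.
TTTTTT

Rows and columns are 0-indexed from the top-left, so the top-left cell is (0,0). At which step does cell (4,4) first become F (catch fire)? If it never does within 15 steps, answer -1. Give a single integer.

Step 1: cell (4,4)='T' (+3 fires, +1 burnt)
Step 2: cell (4,4)='T' (+4 fires, +3 burnt)
Step 3: cell (4,4)='T' (+2 fires, +4 burnt)
Step 4: cell (4,4)='T' (+2 fires, +2 burnt)
Step 5: cell (4,4)='T' (+1 fires, +2 burnt)
Step 6: cell (4,4)='F' (+2 fires, +1 burnt)
  -> target ignites at step 6
Step 7: cell (4,4)='.' (+2 fires, +2 burnt)
Step 8: cell (4,4)='.' (+1 fires, +2 burnt)
Step 9: cell (4,4)='.' (+2 fires, +1 burnt)
Step 10: cell (4,4)='.' (+3 fires, +2 burnt)
Step 11: cell (4,4)='.' (+2 fires, +3 burnt)
Step 12: cell (4,4)='.' (+0 fires, +2 burnt)
  fire out at step 12

6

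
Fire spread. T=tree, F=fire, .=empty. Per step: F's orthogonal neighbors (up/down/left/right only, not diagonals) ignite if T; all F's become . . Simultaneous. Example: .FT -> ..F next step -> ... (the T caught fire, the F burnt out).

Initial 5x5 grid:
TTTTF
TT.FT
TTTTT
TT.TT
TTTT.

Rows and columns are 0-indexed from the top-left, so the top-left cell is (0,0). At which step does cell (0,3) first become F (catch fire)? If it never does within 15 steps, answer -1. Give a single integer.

Step 1: cell (0,3)='F' (+3 fires, +2 burnt)
  -> target ignites at step 1
Step 2: cell (0,3)='.' (+4 fires, +3 burnt)
Step 3: cell (0,3)='.' (+4 fires, +4 burnt)
Step 4: cell (0,3)='.' (+5 fires, +4 burnt)
Step 5: cell (0,3)='.' (+3 fires, +5 burnt)
Step 6: cell (0,3)='.' (+1 fires, +3 burnt)
Step 7: cell (0,3)='.' (+0 fires, +1 burnt)
  fire out at step 7

1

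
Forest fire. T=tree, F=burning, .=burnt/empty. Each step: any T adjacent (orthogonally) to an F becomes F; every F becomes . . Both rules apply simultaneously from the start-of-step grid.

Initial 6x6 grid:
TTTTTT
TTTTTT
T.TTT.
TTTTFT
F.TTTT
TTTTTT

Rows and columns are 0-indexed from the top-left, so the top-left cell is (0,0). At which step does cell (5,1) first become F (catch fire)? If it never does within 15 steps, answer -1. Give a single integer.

Step 1: cell (5,1)='T' (+6 fires, +2 burnt)
Step 2: cell (5,1)='F' (+9 fires, +6 burnt)
  -> target ignites at step 2
Step 3: cell (5,1)='.' (+9 fires, +9 burnt)
Step 4: cell (5,1)='.' (+5 fires, +9 burnt)
Step 5: cell (5,1)='.' (+2 fires, +5 burnt)
Step 6: cell (5,1)='.' (+0 fires, +2 burnt)
  fire out at step 6

2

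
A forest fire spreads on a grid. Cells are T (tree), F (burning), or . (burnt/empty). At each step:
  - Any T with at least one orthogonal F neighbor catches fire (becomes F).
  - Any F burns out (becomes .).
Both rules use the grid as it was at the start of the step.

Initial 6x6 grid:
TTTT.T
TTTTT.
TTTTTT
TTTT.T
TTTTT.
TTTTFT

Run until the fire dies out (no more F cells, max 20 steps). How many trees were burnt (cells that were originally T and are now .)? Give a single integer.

Step 1: +3 fires, +1 burnt (F count now 3)
Step 2: +2 fires, +3 burnt (F count now 2)
Step 3: +3 fires, +2 burnt (F count now 3)
Step 4: +4 fires, +3 burnt (F count now 4)
Step 5: +5 fires, +4 burnt (F count now 5)
Step 6: +6 fires, +5 burnt (F count now 6)
Step 7: +4 fires, +6 burnt (F count now 4)
Step 8: +2 fires, +4 burnt (F count now 2)
Step 9: +1 fires, +2 burnt (F count now 1)
Step 10: +0 fires, +1 burnt (F count now 0)
Fire out after step 10
Initially T: 31, now '.': 35
Total burnt (originally-T cells now '.'): 30

Answer: 30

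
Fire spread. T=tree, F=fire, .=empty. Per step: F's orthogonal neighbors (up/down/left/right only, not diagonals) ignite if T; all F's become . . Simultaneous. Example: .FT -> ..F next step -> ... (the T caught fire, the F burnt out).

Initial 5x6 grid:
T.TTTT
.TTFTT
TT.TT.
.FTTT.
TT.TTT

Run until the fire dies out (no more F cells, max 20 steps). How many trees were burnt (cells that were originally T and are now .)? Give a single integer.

Answer: 20

Derivation:
Step 1: +7 fires, +2 burnt (F count now 7)
Step 2: +8 fires, +7 burnt (F count now 8)
Step 3: +3 fires, +8 burnt (F count now 3)
Step 4: +1 fires, +3 burnt (F count now 1)
Step 5: +1 fires, +1 burnt (F count now 1)
Step 6: +0 fires, +1 burnt (F count now 0)
Fire out after step 6
Initially T: 21, now '.': 29
Total burnt (originally-T cells now '.'): 20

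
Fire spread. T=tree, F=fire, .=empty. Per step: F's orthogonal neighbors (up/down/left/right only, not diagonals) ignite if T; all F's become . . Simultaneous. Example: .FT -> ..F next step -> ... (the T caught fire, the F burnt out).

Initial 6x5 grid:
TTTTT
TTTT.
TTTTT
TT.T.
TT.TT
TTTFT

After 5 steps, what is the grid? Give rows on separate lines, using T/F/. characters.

Step 1: 3 trees catch fire, 1 burn out
  TTTTT
  TTTT.
  TTTTT
  TT.T.
  TT.FT
  TTF.F
Step 2: 3 trees catch fire, 3 burn out
  TTTTT
  TTTT.
  TTTTT
  TT.F.
  TT..F
  TF...
Step 3: 3 trees catch fire, 3 burn out
  TTTTT
  TTTT.
  TTTFT
  TT...
  TF...
  F....
Step 4: 5 trees catch fire, 3 burn out
  TTTTT
  TTTF.
  TTF.F
  TF...
  F....
  .....
Step 5: 4 trees catch fire, 5 burn out
  TTTFT
  TTF..
  TF...
  F....
  .....
  .....

TTTFT
TTF..
TF...
F....
.....
.....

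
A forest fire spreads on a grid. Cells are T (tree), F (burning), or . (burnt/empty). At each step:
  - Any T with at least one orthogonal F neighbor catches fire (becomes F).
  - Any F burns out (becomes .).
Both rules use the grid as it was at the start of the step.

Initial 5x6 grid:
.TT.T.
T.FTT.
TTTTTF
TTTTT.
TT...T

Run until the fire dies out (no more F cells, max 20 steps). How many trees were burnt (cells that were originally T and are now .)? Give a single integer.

Step 1: +4 fires, +2 burnt (F count now 4)
Step 2: +6 fires, +4 burnt (F count now 6)
Step 3: +4 fires, +6 burnt (F count now 4)
Step 4: +3 fires, +4 burnt (F count now 3)
Step 5: +1 fires, +3 burnt (F count now 1)
Step 6: +0 fires, +1 burnt (F count now 0)
Fire out after step 6
Initially T: 19, now '.': 29
Total burnt (originally-T cells now '.'): 18

Answer: 18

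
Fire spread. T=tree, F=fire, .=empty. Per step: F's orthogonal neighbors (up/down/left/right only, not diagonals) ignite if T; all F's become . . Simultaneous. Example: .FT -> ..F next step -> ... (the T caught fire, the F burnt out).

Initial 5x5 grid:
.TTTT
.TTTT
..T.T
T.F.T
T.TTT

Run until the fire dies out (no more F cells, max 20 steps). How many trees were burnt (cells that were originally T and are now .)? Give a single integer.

Step 1: +2 fires, +1 burnt (F count now 2)
Step 2: +2 fires, +2 burnt (F count now 2)
Step 3: +4 fires, +2 burnt (F count now 4)
Step 4: +4 fires, +4 burnt (F count now 4)
Step 5: +2 fires, +4 burnt (F count now 2)
Step 6: +0 fires, +2 burnt (F count now 0)
Fire out after step 6
Initially T: 16, now '.': 23
Total burnt (originally-T cells now '.'): 14

Answer: 14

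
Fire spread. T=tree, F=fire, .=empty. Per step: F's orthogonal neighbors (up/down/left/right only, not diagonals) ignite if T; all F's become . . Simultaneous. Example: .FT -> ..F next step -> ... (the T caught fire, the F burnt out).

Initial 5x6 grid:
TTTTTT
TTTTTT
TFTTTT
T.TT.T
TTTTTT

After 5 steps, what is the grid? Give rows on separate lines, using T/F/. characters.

Step 1: 3 trees catch fire, 1 burn out
  TTTTTT
  TFTTTT
  F.FTTT
  T.TT.T
  TTTTTT
Step 2: 6 trees catch fire, 3 burn out
  TFTTTT
  F.FTTT
  ...FTT
  F.FT.T
  TTTTTT
Step 3: 7 trees catch fire, 6 burn out
  F.FTTT
  ...FTT
  ....FT
  ...F.T
  FTFTTT
Step 4: 5 trees catch fire, 7 burn out
  ...FTT
  ....FT
  .....F
  .....T
  .F.FTT
Step 5: 4 trees catch fire, 5 burn out
  ....FT
  .....F
  ......
  .....F
  ....FT

....FT
.....F
......
.....F
....FT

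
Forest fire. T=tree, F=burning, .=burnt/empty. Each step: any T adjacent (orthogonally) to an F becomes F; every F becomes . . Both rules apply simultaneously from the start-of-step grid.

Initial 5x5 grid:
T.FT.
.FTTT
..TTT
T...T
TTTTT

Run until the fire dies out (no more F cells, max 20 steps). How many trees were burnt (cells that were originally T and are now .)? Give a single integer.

Answer: 14

Derivation:
Step 1: +2 fires, +2 burnt (F count now 2)
Step 2: +2 fires, +2 burnt (F count now 2)
Step 3: +2 fires, +2 burnt (F count now 2)
Step 4: +1 fires, +2 burnt (F count now 1)
Step 5: +1 fires, +1 burnt (F count now 1)
Step 6: +1 fires, +1 burnt (F count now 1)
Step 7: +1 fires, +1 burnt (F count now 1)
Step 8: +1 fires, +1 burnt (F count now 1)
Step 9: +1 fires, +1 burnt (F count now 1)
Step 10: +1 fires, +1 burnt (F count now 1)
Step 11: +1 fires, +1 burnt (F count now 1)
Step 12: +0 fires, +1 burnt (F count now 0)
Fire out after step 12
Initially T: 15, now '.': 24
Total burnt (originally-T cells now '.'): 14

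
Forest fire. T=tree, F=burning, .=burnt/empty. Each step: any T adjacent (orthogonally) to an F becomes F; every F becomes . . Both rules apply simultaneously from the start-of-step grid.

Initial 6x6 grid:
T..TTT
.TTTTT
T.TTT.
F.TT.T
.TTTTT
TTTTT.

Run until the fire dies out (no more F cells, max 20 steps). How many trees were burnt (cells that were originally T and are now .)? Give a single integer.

Answer: 1

Derivation:
Step 1: +1 fires, +1 burnt (F count now 1)
Step 2: +0 fires, +1 burnt (F count now 0)
Fire out after step 2
Initially T: 26, now '.': 11
Total burnt (originally-T cells now '.'): 1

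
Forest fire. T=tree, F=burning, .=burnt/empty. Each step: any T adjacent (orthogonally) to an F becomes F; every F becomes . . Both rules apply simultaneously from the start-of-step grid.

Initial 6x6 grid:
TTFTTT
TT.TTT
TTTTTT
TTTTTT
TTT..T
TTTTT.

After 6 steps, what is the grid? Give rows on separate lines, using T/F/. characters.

Step 1: 2 trees catch fire, 1 burn out
  TF.FTT
  TT.TTT
  TTTTTT
  TTTTTT
  TTT..T
  TTTTT.
Step 2: 4 trees catch fire, 2 burn out
  F...FT
  TF.FTT
  TTTTTT
  TTTTTT
  TTT..T
  TTTTT.
Step 3: 5 trees catch fire, 4 burn out
  .....F
  F...FT
  TFTFTT
  TTTTTT
  TTT..T
  TTTTT.
Step 4: 6 trees catch fire, 5 burn out
  ......
  .....F
  F.F.FT
  TFTFTT
  TTT..T
  TTTTT.
Step 5: 5 trees catch fire, 6 burn out
  ......
  ......
  .....F
  F.F.FT
  TFT..T
  TTTTT.
Step 6: 4 trees catch fire, 5 burn out
  ......
  ......
  ......
  .....F
  F.F..T
  TFTTT.

......
......
......
.....F
F.F..T
TFTTT.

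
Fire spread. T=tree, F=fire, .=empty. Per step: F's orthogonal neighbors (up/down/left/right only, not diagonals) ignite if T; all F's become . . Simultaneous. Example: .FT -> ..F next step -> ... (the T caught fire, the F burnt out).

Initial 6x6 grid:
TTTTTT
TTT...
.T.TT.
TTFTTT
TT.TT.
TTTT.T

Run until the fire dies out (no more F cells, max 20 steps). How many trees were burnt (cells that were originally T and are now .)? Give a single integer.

Step 1: +2 fires, +1 burnt (F count now 2)
Step 2: +6 fires, +2 burnt (F count now 6)
Step 3: +7 fires, +6 burnt (F count now 7)
Step 4: +5 fires, +7 burnt (F count now 5)
Step 5: +2 fires, +5 burnt (F count now 2)
Step 6: +1 fires, +2 burnt (F count now 1)
Step 7: +1 fires, +1 burnt (F count now 1)
Step 8: +1 fires, +1 burnt (F count now 1)
Step 9: +0 fires, +1 burnt (F count now 0)
Fire out after step 9
Initially T: 26, now '.': 35
Total burnt (originally-T cells now '.'): 25

Answer: 25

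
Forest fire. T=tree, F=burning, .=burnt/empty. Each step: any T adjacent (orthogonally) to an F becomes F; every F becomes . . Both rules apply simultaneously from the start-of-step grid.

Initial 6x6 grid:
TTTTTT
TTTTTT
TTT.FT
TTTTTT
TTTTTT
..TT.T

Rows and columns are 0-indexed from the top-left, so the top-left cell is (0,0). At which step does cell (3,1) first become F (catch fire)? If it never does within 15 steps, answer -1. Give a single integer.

Step 1: cell (3,1)='T' (+3 fires, +1 burnt)
Step 2: cell (3,1)='T' (+6 fires, +3 burnt)
Step 3: cell (3,1)='T' (+6 fires, +6 burnt)
Step 4: cell (3,1)='F' (+7 fires, +6 burnt)
  -> target ignites at step 4
Step 5: cell (3,1)='.' (+6 fires, +7 burnt)
Step 6: cell (3,1)='.' (+3 fires, +6 burnt)
Step 7: cell (3,1)='.' (+0 fires, +3 burnt)
  fire out at step 7

4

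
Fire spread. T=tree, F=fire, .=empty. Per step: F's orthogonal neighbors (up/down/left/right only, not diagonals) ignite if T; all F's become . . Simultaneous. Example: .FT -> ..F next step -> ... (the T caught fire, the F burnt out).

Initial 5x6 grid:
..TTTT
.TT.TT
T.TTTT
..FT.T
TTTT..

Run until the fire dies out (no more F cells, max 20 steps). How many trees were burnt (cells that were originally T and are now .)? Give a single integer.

Answer: 18

Derivation:
Step 1: +3 fires, +1 burnt (F count now 3)
Step 2: +4 fires, +3 burnt (F count now 4)
Step 3: +4 fires, +4 burnt (F count now 4)
Step 4: +3 fires, +4 burnt (F count now 3)
Step 5: +3 fires, +3 burnt (F count now 3)
Step 6: +1 fires, +3 burnt (F count now 1)
Step 7: +0 fires, +1 burnt (F count now 0)
Fire out after step 7
Initially T: 19, now '.': 29
Total burnt (originally-T cells now '.'): 18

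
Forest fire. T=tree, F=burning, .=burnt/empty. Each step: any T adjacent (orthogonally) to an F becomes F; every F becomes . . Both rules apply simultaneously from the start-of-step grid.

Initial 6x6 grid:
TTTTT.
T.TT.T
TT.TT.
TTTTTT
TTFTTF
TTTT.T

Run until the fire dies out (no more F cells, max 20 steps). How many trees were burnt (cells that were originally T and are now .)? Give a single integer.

Answer: 27

Derivation:
Step 1: +7 fires, +2 burnt (F count now 7)
Step 2: +6 fires, +7 burnt (F count now 6)
Step 3: +5 fires, +6 burnt (F count now 5)
Step 4: +2 fires, +5 burnt (F count now 2)
Step 5: +3 fires, +2 burnt (F count now 3)
Step 6: +3 fires, +3 burnt (F count now 3)
Step 7: +1 fires, +3 burnt (F count now 1)
Step 8: +0 fires, +1 burnt (F count now 0)
Fire out after step 8
Initially T: 28, now '.': 35
Total burnt (originally-T cells now '.'): 27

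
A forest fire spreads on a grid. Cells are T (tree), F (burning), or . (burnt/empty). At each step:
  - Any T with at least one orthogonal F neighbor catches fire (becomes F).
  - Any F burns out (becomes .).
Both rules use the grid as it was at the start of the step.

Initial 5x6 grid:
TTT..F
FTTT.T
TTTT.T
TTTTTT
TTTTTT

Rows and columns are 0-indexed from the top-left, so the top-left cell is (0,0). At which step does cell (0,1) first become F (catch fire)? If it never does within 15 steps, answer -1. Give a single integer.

Step 1: cell (0,1)='T' (+4 fires, +2 burnt)
Step 2: cell (0,1)='F' (+5 fires, +4 burnt)
  -> target ignites at step 2
Step 3: cell (0,1)='.' (+6 fires, +5 burnt)
Step 4: cell (0,1)='.' (+5 fires, +6 burnt)
Step 5: cell (0,1)='.' (+3 fires, +5 burnt)
Step 6: cell (0,1)='.' (+1 fires, +3 burnt)
Step 7: cell (0,1)='.' (+0 fires, +1 burnt)
  fire out at step 7

2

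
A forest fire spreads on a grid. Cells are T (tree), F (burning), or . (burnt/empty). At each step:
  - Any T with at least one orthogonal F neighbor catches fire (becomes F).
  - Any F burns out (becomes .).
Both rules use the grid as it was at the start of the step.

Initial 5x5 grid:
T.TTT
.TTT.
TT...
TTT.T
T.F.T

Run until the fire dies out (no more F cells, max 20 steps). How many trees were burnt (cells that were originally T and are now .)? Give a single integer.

Step 1: +1 fires, +1 burnt (F count now 1)
Step 2: +1 fires, +1 burnt (F count now 1)
Step 3: +2 fires, +1 burnt (F count now 2)
Step 4: +3 fires, +2 burnt (F count now 3)
Step 5: +1 fires, +3 burnt (F count now 1)
Step 6: +2 fires, +1 burnt (F count now 2)
Step 7: +1 fires, +2 burnt (F count now 1)
Step 8: +1 fires, +1 burnt (F count now 1)
Step 9: +0 fires, +1 burnt (F count now 0)
Fire out after step 9
Initially T: 15, now '.': 22
Total burnt (originally-T cells now '.'): 12

Answer: 12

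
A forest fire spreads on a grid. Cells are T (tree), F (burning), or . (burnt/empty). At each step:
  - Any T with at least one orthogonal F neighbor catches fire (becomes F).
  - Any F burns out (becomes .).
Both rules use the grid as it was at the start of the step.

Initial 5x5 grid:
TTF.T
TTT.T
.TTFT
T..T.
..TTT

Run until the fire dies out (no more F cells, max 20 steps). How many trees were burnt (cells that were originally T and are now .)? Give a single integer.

Step 1: +5 fires, +2 burnt (F count now 5)
Step 2: +5 fires, +5 burnt (F count now 5)
Step 3: +4 fires, +5 burnt (F count now 4)
Step 4: +0 fires, +4 burnt (F count now 0)
Fire out after step 4
Initially T: 15, now '.': 24
Total burnt (originally-T cells now '.'): 14

Answer: 14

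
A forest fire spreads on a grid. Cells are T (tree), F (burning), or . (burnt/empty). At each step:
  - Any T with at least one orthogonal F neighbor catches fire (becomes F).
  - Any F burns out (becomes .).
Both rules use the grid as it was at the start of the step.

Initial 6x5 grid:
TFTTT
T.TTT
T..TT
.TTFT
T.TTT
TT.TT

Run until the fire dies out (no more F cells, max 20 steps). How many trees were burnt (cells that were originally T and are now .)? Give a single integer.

Answer: 19

Derivation:
Step 1: +6 fires, +2 burnt (F count now 6)
Step 2: +9 fires, +6 burnt (F count now 9)
Step 3: +4 fires, +9 burnt (F count now 4)
Step 4: +0 fires, +4 burnt (F count now 0)
Fire out after step 4
Initially T: 22, now '.': 27
Total burnt (originally-T cells now '.'): 19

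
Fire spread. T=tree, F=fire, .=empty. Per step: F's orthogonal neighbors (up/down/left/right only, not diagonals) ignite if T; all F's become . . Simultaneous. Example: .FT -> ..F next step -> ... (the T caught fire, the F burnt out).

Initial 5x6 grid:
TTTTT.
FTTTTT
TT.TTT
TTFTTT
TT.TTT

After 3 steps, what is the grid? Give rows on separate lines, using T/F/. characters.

Step 1: 5 trees catch fire, 2 burn out
  FTTTT.
  .FTTTT
  FT.TTT
  TF.FTT
  TT.TTT
Step 2: 8 trees catch fire, 5 burn out
  .FTTT.
  ..FTTT
  .F.FTT
  F...FT
  TF.FTT
Step 3: 6 trees catch fire, 8 burn out
  ..FTT.
  ...FTT
  ....FT
  .....F
  F...FT

..FTT.
...FTT
....FT
.....F
F...FT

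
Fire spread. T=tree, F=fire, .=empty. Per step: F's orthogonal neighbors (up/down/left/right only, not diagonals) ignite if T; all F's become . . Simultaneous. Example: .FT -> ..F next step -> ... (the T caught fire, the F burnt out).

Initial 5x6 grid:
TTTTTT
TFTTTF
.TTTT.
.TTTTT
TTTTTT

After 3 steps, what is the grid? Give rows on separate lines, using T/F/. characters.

Step 1: 6 trees catch fire, 2 burn out
  TFTTTF
  F.FTF.
  .FTTT.
  .TTTTT
  TTTTTT
Step 2: 7 trees catch fire, 6 burn out
  F.FTF.
  ...F..
  ..FTF.
  .FTTTT
  TTTTTT
Step 3: 5 trees catch fire, 7 burn out
  ...F..
  ......
  ...F..
  ..FTFT
  TFTTTT

...F..
......
...F..
..FTFT
TFTTTT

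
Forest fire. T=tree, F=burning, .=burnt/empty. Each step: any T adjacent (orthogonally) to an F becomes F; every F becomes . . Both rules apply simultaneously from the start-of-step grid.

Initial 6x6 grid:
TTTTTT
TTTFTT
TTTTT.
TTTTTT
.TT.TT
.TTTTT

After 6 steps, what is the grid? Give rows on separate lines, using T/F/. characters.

Step 1: 4 trees catch fire, 1 burn out
  TTTFTT
  TTF.FT
  TTTFT.
  TTTTTT
  .TT.TT
  .TTTTT
Step 2: 7 trees catch fire, 4 burn out
  TTF.FT
  TF...F
  TTF.F.
  TTTFTT
  .TT.TT
  .TTTTT
Step 3: 6 trees catch fire, 7 burn out
  TF...F
  F.....
  TF....
  TTF.FT
  .TT.TT
  .TTTTT
Step 4: 6 trees catch fire, 6 burn out
  F.....
  ......
  F.....
  TF...F
  .TF.FT
  .TTTTT
Step 5: 5 trees catch fire, 6 burn out
  ......
  ......
  ......
  F.....
  .F...F
  .TFTFT
Step 6: 3 trees catch fire, 5 burn out
  ......
  ......
  ......
  ......
  ......
  .F.F.F

......
......
......
......
......
.F.F.F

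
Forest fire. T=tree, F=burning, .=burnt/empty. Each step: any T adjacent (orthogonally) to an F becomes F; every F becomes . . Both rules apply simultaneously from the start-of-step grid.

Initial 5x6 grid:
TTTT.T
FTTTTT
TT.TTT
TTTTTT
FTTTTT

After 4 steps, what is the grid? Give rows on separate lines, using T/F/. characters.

Step 1: 5 trees catch fire, 2 burn out
  FTTT.T
  .FTTTT
  FT.TTT
  FTTTTT
  .FTTTT
Step 2: 5 trees catch fire, 5 burn out
  .FTT.T
  ..FTTT
  .F.TTT
  .FTTTT
  ..FTTT
Step 3: 4 trees catch fire, 5 burn out
  ..FT.T
  ...FTT
  ...TTT
  ..FTTT
  ...FTT
Step 4: 5 trees catch fire, 4 burn out
  ...F.T
  ....FT
  ...FTT
  ...FTT
  ....FT

...F.T
....FT
...FTT
...FTT
....FT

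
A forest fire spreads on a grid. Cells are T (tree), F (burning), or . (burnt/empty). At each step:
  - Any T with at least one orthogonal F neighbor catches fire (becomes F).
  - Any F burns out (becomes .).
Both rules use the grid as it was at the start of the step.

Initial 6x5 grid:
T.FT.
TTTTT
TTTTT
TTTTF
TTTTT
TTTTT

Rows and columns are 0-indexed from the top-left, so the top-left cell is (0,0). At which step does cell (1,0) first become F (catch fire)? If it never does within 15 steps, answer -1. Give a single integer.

Step 1: cell (1,0)='T' (+5 fires, +2 burnt)
Step 2: cell (1,0)='T' (+8 fires, +5 burnt)
Step 3: cell (1,0)='F' (+5 fires, +8 burnt)
  -> target ignites at step 3
Step 4: cell (1,0)='.' (+5 fires, +5 burnt)
Step 5: cell (1,0)='.' (+2 fires, +5 burnt)
Step 6: cell (1,0)='.' (+1 fires, +2 burnt)
Step 7: cell (1,0)='.' (+0 fires, +1 burnt)
  fire out at step 7

3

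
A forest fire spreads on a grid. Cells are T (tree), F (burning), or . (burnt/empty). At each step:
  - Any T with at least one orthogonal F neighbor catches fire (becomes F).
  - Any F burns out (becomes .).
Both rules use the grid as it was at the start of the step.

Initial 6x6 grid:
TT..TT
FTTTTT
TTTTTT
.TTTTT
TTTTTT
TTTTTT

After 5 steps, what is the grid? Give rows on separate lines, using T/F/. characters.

Step 1: 3 trees catch fire, 1 burn out
  FT..TT
  .FTTTT
  FTTTTT
  .TTTTT
  TTTTTT
  TTTTTT
Step 2: 3 trees catch fire, 3 burn out
  .F..TT
  ..FTTT
  .FTTTT
  .TTTTT
  TTTTTT
  TTTTTT
Step 3: 3 trees catch fire, 3 burn out
  ....TT
  ...FTT
  ..FTTT
  .FTTTT
  TTTTTT
  TTTTTT
Step 4: 4 trees catch fire, 3 burn out
  ....TT
  ....FT
  ...FTT
  ..FTTT
  TFTTTT
  TTTTTT
Step 5: 7 trees catch fire, 4 burn out
  ....FT
  .....F
  ....FT
  ...FTT
  F.FTTT
  TFTTTT

....FT
.....F
....FT
...FTT
F.FTTT
TFTTTT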